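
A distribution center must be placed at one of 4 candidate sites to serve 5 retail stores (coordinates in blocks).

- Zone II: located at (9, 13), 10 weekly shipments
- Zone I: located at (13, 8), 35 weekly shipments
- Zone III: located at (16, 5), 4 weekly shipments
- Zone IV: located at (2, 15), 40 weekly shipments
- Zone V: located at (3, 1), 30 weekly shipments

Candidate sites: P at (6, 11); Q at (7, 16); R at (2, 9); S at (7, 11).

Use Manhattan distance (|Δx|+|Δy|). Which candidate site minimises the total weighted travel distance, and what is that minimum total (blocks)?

Total weighted distance at each candidate:
  P (6, 11): total = 1174
  Q (7, 16): total = 1430
  R (2, 9): total = 1112
  S (7, 11): total = 1195
Minimum is at R with total 1112 blocks.

R, total 1112 blocks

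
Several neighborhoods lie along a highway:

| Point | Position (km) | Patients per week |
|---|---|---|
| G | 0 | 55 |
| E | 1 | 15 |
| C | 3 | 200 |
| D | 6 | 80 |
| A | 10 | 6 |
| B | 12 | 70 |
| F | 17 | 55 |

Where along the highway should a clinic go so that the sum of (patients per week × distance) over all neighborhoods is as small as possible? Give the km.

x = 3

For a sum of weighted absolute distances on a line, the optimum is the weighted median (not the mean). Total weight W = 481; half-weight = 240.5.
Sort by position and accumulate weight:
  km 0 (G, w=55) → cum 55
  km 1 (E, w=15) → cum 70
  km 3 (C, w=200) → cum 270  ≥ 240.5 → median here
  km 6 (D, w=80) → cum 350
  km 10 (A, w=6) → cum 356
  km 12 (B, w=70) → cum 426
  km 17 (F, w=55) → cum 481
Optimal location: km 3.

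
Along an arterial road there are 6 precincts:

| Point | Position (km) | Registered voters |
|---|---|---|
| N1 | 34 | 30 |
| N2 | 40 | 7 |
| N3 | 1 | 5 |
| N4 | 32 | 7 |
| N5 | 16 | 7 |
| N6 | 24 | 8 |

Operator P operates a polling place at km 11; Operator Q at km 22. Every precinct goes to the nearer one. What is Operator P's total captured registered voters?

The indifferent point is the midpoint (11+22)/2 = 16.5; precincts left of it (closer to Operator P at 11) go to Operator P, those right go to Operator Q.
  N3 at 1 (w=5) → Operator P
  N5 at 16 (w=7) → Operator P
  N6 at 24 (w=8) → Operator Q
  N4 at 32 (w=7) → Operator Q
  N1 at 34 (w=30) → Operator Q
  N2 at 40 (w=7) → Operator Q
Operator P captures 12; Operator Q captures 52.

12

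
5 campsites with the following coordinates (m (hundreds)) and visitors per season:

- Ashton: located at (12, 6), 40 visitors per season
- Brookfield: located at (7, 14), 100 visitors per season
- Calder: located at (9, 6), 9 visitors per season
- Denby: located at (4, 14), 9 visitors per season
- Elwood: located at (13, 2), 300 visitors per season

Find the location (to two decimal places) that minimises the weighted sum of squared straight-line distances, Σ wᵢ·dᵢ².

(11.35, 5.28)

The minimiser of Σwᵢ‖p−pᵢ‖² is the weighted centroid p* = (Σwᵢpᵢ)/(Σwᵢ).
Σwᵢ = 458.
Σwᵢxᵢ = 40·12 + 100·7 + 9·9 + 9·4 + 300·13 = 5197.
Σwᵢyᵢ = 40·6 + 100·14 + 9·6 + 9·14 + 300·2 = 2420.
x* = 5197/458 = 11.35, y* = 2420/458 = 5.28.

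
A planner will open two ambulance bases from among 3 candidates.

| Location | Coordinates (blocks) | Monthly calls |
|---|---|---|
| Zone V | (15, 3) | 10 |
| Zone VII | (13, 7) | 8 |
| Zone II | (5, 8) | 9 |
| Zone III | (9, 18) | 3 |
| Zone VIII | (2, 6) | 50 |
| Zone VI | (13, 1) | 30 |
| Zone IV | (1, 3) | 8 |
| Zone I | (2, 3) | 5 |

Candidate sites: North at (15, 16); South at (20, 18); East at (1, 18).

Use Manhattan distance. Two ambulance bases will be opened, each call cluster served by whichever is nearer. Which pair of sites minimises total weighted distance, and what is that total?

{North, East}, total 1728

Evaluate every pair (each demand assigned to the nearer of the two):
  {North, East}: total = 1728
  {South, East}: total = 2064
  {North, South}: total = 2410
Best pair: {North, East} with total 1728.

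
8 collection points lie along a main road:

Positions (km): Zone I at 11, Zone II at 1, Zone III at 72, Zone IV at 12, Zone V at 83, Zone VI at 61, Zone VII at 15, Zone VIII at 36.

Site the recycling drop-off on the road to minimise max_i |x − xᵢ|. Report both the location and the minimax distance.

The 1-center on a line is the midpoint of the two extreme points: leftmost at 1, rightmost at 83.
Optimal location = (1 + 83)/2 = 42; maximum distance = (83 − 1)/2 = 41.

location 42, max distance 41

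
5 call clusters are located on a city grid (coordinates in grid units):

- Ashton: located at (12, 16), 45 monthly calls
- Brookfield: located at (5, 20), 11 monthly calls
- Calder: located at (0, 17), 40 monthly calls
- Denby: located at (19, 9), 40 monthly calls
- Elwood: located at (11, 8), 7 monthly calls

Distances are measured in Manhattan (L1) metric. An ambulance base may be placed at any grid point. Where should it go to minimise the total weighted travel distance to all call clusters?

Manhattan distance separates: Σwᵢ(|x−xᵢ|+|y−yᵢ|) = Σwᵢ|x−xᵢ| + Σwᵢ|y−yᵢ|, so x and y are optimised independently as 1-D weighted medians.
Total weight W = 143; half = 71.5.
x-coordinate, sorted with cumulative weight:
  x=0 (Calder, w=40) cum 40
  x=5 (Brookfield, w=11) cum 51
  x=11 (Elwood, w=7) cum 58
  x=12 (Ashton, w=45) cum 103  ← median
  x=19 (Denby, w=40) cum 143
⇒ x* = 12
y-coordinate, sorted with cumulative weight:
  y=8 (Elwood, w=7) cum 7
  y=9 (Denby, w=40) cum 47
  y=16 (Ashton, w=45) cum 92  ← median
  y=17 (Calder, w=40) cum 132
  y=20 (Brookfield, w=11) cum 143
⇒ y* = 16

(12, 16)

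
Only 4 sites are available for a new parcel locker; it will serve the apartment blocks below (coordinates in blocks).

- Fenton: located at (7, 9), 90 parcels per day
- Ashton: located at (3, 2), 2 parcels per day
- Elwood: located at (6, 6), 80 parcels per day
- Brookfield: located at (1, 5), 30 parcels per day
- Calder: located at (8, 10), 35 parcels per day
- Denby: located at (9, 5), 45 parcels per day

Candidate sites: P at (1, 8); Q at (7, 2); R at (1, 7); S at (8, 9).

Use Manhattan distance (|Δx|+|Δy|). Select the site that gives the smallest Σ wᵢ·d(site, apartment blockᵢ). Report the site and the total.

Total weighted distance at each candidate:
  P (1, 8): total = 2106
  Q (7, 2): total = 1848
  R (1, 7): total = 2074
  S (8, 9): total = 1104
Minimum is at S with total 1104 blocks.

S, total 1104 blocks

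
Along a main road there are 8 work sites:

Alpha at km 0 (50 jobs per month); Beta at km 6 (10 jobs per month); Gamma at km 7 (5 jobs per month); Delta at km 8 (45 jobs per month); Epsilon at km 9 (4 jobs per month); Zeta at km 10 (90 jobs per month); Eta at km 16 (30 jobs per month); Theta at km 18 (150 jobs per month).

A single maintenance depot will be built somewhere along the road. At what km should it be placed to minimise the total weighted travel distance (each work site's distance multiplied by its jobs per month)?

x = 10

For a sum of weighted absolute distances on a line, the optimum is the weighted median (not the mean). Total weight W = 384; half-weight = 192.
Sort by position and accumulate weight:
  km 0 (Alpha, w=50) → cum 50
  km 6 (Beta, w=10) → cum 60
  km 7 (Gamma, w=5) → cum 65
  km 8 (Delta, w=45) → cum 110
  km 9 (Epsilon, w=4) → cum 114
  km 10 (Zeta, w=90) → cum 204  ≥ 192 → median here
  km 16 (Eta, w=30) → cum 234
  km 18 (Theta, w=150) → cum 384
Optimal location: km 10.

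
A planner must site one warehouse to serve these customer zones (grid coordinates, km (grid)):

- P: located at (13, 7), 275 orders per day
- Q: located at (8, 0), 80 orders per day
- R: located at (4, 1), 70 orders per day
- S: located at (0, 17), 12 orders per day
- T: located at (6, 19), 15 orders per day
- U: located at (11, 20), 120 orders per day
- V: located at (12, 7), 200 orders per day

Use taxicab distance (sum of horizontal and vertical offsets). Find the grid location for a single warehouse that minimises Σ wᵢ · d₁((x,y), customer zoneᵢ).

Manhattan distance separates: Σwᵢ(|x−xᵢ|+|y−yᵢ|) = Σwᵢ|x−xᵢ| + Σwᵢ|y−yᵢ|, so x and y are optimised independently as 1-D weighted medians.
Total weight W = 772; half = 386.
x-coordinate, sorted with cumulative weight:
  x=0 (S, w=12) cum 12
  x=4 (R, w=70) cum 82
  x=6 (T, w=15) cum 97
  x=8 (Q, w=80) cum 177
  x=11 (U, w=120) cum 297
  x=12 (V, w=200) cum 497  ← median
  x=13 (P, w=275) cum 772
⇒ x* = 12
y-coordinate, sorted with cumulative weight:
  y=0 (Q, w=80) cum 80
  y=1 (R, w=70) cum 150
  y=7 (P, w=275) cum 425  ← median
  y=7 (V, w=200) cum 625
  y=17 (S, w=12) cum 637
  y=19 (T, w=15) cum 652
  y=20 (U, w=120) cum 772
⇒ y* = 7

(12, 7)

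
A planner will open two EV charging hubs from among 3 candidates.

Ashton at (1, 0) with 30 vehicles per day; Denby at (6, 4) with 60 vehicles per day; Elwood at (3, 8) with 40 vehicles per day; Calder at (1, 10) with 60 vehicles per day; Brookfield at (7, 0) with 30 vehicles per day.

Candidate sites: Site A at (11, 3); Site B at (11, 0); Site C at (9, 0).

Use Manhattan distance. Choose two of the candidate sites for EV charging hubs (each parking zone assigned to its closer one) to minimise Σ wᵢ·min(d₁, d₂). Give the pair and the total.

Evaluate every pair (each demand assigned to the nearer of the two):
  {Site A, Site C}: total = 2200
  {Site A, Site B}: total = 2320
  {Site B, Site C}: total = 2360
Best pair: {Site A, Site C} with total 2200.

{Site A, Site C}, total 2200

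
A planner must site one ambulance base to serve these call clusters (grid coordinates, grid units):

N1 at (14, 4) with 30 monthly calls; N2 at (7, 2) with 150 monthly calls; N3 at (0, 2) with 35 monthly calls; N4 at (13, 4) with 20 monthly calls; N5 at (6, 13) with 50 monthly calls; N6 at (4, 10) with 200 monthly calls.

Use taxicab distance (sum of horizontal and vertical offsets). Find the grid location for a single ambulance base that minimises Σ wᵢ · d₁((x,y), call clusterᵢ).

Manhattan distance separates: Σwᵢ(|x−xᵢ|+|y−yᵢ|) = Σwᵢ|x−xᵢ| + Σwᵢ|y−yᵢ|, so x and y are optimised independently as 1-D weighted medians.
Total weight W = 485; half = 242.5.
x-coordinate, sorted with cumulative weight:
  x=0 (N3, w=35) cum 35
  x=4 (N6, w=200) cum 235
  x=6 (N5, w=50) cum 285  ← median
  x=7 (N2, w=150) cum 435
  x=13 (N4, w=20) cum 455
  x=14 (N1, w=30) cum 485
⇒ x* = 6
y-coordinate, sorted with cumulative weight:
  y=2 (N2, w=150) cum 150
  y=2 (N3, w=35) cum 185
  y=4 (N1, w=30) cum 215
  y=4 (N4, w=20) cum 235
  y=10 (N6, w=200) cum 435  ← median
  y=13 (N5, w=50) cum 485
⇒ y* = 10

(6, 10)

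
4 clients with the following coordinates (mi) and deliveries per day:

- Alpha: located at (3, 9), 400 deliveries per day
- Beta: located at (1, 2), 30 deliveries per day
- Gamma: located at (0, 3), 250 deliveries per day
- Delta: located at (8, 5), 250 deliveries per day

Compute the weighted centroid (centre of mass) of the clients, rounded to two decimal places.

(3.47, 6.09)

The minimiser of Σwᵢ‖p−pᵢ‖² is the weighted centroid p* = (Σwᵢpᵢ)/(Σwᵢ).
Σwᵢ = 930.
Σwᵢxᵢ = 400·3 + 30·1 + 250·0 + 250·8 = 3230.
Σwᵢyᵢ = 400·9 + 30·2 + 250·3 + 250·5 = 5660.
x* = 3230/930 = 3.47, y* = 5660/930 = 6.09.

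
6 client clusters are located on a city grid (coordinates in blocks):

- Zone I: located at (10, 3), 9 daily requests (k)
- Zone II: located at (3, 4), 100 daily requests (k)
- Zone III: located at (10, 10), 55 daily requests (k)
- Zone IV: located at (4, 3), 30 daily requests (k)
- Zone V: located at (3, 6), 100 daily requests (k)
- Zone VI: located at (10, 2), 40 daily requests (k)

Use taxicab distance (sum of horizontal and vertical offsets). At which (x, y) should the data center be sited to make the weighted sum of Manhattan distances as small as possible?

Manhattan distance separates: Σwᵢ(|x−xᵢ|+|y−yᵢ|) = Σwᵢ|x−xᵢ| + Σwᵢ|y−yᵢ|, so x and y are optimised independently as 1-D weighted medians.
Total weight W = 334; half = 167.
x-coordinate, sorted with cumulative weight:
  x=3 (Zone II, w=100) cum 100
  x=3 (Zone V, w=100) cum 200  ← median
  x=4 (Zone IV, w=30) cum 230
  x=10 (Zone I, w=9) cum 239
  x=10 (Zone III, w=55) cum 294
  x=10 (Zone VI, w=40) cum 334
⇒ x* = 3
y-coordinate, sorted with cumulative weight:
  y=2 (Zone VI, w=40) cum 40
  y=3 (Zone I, w=9) cum 49
  y=3 (Zone IV, w=30) cum 79
  y=4 (Zone II, w=100) cum 179  ← median
  y=6 (Zone V, w=100) cum 279
  y=10 (Zone III, w=55) cum 334
⇒ y* = 4

(3, 4)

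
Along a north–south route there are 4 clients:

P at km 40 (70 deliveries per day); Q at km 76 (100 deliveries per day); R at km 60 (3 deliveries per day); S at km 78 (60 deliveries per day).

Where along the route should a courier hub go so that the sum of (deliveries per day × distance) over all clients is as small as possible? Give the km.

x = 76

For a sum of weighted absolute distances on a line, the optimum is the weighted median (not the mean). Total weight W = 233; half-weight = 116.5.
Sort by position and accumulate weight:
  km 40 (P, w=70) → cum 70
  km 60 (R, w=3) → cum 73
  km 76 (Q, w=100) → cum 173  ≥ 116.5 → median here
  km 78 (S, w=60) → cum 233
Optimal location: km 76.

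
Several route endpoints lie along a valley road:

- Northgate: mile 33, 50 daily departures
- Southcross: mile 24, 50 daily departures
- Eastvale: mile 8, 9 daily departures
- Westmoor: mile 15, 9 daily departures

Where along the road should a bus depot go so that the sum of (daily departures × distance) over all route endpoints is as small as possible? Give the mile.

For a sum of weighted absolute distances on a line, the optimum is the weighted median (not the mean). Total weight W = 118; half-weight = 59.
Sort by position and accumulate weight:
  mile 8 (Eastvale, w=9) → cum 9
  mile 15 (Westmoor, w=9) → cum 18
  mile 24 (Southcross, w=50) → cum 68  ≥ 59 → median here
  mile 33 (Northgate, w=50) → cum 118
Optimal location: mile 24.

x = 24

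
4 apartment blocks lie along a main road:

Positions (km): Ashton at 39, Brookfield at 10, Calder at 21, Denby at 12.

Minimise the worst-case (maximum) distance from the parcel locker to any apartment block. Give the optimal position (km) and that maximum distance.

The 1-center on a line is the midpoint of the two extreme points: leftmost at 10, rightmost at 39.
Optimal location = (10 + 39)/2 = 24.5; maximum distance = (39 − 10)/2 = 14.5.

location 24.5, max distance 14.5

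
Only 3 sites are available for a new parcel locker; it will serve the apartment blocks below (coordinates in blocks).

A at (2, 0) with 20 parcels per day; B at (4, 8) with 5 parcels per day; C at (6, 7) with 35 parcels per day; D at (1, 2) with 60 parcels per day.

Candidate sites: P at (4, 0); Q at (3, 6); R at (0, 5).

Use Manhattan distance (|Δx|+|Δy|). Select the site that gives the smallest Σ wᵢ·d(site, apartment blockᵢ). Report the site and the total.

Total weighted distance at each candidate:
  P (4, 0): total = 695
  Q (3, 6): total = 655
  R (0, 5): total = 695
Minimum is at Q with total 655 blocks.

Q, total 655 blocks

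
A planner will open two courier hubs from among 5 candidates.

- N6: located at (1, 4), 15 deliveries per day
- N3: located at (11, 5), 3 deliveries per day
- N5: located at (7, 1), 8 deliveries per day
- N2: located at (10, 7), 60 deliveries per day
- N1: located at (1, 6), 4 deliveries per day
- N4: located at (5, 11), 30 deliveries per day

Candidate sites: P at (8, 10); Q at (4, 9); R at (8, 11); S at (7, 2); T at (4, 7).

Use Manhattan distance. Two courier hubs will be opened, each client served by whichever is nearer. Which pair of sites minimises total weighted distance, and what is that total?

{P, S}, total 609

Evaluate every pair (each demand assigned to the nearer of the two):
  {P, S}: total = 609
  {P, T}: total = 622
  {P, Q}: total = 638
  {R, S}: total = 639
  {S, T}: total = 645
  {Q, T}: total = 655
  {R, T}: total = 655
  {Q, R}: total = 709
  {P, R}: total = 733
  {Q, S}: total = 743
Best pair: {P, S} with total 609.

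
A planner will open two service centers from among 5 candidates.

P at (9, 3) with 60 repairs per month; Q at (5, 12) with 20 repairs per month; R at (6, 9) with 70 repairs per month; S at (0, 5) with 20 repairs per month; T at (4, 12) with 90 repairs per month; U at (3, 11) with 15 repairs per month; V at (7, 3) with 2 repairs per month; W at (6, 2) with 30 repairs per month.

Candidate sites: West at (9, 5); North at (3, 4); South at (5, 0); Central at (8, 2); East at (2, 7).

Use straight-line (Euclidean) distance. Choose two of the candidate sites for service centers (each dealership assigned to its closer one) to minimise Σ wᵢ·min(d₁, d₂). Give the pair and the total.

{Central, East}, total 1180.4

Evaluate every pair (each demand assigned to the nearer of the two):
  {Central, East}: total = 1180.4
  {West, East}: total = 1285.7
  {South, East}: total = 1407.0
  {North, East}: total = 1514.1
  {North, Central}: total = 1614.6
  {West, North}: total = 1638.9
  {West, Central}: total = 1731.3
  {West, South}: total = 1746.9
  {North, South}: total = 1841.2
  {South, Central}: total = 2131.3
Best pair: {Central, East} with total 1180.4.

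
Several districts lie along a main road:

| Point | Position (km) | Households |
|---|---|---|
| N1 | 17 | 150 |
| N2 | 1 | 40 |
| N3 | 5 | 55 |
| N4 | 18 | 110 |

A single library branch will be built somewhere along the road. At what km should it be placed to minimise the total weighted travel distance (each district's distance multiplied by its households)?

For a sum of weighted absolute distances on a line, the optimum is the weighted median (not the mean). Total weight W = 355; half-weight = 177.5.
Sort by position and accumulate weight:
  km 1 (N2, w=40) → cum 40
  km 5 (N3, w=55) → cum 95
  km 17 (N1, w=150) → cum 245  ≥ 177.5 → median here
  km 18 (N4, w=110) → cum 355
Optimal location: km 17.

x = 17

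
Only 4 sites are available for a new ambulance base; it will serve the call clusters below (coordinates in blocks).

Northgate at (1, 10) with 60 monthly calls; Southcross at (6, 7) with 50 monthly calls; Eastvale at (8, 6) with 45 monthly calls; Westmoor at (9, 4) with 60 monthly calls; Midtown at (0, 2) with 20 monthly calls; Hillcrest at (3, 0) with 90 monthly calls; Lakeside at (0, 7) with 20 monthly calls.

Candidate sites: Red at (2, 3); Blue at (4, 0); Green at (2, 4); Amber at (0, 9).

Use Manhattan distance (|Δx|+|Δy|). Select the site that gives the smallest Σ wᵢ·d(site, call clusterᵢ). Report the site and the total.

Total weighted distance at each candidate:
  Red (2, 3): total = 2305
  Blue (4, 0): total = 2650
  Green (2, 4): total = 2180
  Amber (0, 9): total = 3115
Minimum is at Green with total 2180 blocks.

Green, total 2180 blocks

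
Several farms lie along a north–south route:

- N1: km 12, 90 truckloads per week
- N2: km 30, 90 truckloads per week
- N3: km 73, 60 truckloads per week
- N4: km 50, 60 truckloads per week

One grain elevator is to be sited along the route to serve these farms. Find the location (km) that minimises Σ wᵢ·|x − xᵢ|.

For a sum of weighted absolute distances on a line, the optimum is the weighted median (not the mean). Total weight W = 300; half-weight = 150.
Sort by position and accumulate weight:
  km 12 (N1, w=90) → cum 90
  km 30 (N2, w=90) → cum 180  ≥ 150 → median here
  km 50 (N4, w=60) → cum 240
  km 73 (N3, w=60) → cum 300
Optimal location: km 30.

x = 30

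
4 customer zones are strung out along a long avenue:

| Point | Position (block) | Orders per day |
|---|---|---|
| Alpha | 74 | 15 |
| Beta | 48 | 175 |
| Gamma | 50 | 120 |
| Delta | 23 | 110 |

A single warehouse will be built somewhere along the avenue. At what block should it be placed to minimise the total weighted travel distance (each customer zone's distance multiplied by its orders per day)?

For a sum of weighted absolute distances on a line, the optimum is the weighted median (not the mean). Total weight W = 420; half-weight = 210.
Sort by position and accumulate weight:
  block 23 (Delta, w=110) → cum 110
  block 48 (Beta, w=175) → cum 285  ≥ 210 → median here
  block 50 (Gamma, w=120) → cum 405
  block 74 (Alpha, w=15) → cum 420
Optimal location: block 48.

x = 48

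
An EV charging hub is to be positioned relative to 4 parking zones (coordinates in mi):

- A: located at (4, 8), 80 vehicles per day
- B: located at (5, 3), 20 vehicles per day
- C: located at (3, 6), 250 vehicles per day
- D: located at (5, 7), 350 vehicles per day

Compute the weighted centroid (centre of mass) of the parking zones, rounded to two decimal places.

The minimiser of Σwᵢ‖p−pᵢ‖² is the weighted centroid p* = (Σwᵢpᵢ)/(Σwᵢ).
Σwᵢ = 700.
Σwᵢxᵢ = 80·4 + 20·5 + 250·3 + 350·5 = 2920.
Σwᵢyᵢ = 80·8 + 20·3 + 250·6 + 350·7 = 4650.
x* = 2920/700 = 4.17, y* = 4650/700 = 6.64.

(4.17, 6.64)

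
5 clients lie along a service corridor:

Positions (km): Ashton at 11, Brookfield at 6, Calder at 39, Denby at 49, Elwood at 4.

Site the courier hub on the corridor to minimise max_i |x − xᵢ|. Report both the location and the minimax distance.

location 26.5, max distance 22.5

The 1-center on a line is the midpoint of the two extreme points: leftmost at 4, rightmost at 49.
Optimal location = (4 + 49)/2 = 26.5; maximum distance = (49 − 4)/2 = 22.5.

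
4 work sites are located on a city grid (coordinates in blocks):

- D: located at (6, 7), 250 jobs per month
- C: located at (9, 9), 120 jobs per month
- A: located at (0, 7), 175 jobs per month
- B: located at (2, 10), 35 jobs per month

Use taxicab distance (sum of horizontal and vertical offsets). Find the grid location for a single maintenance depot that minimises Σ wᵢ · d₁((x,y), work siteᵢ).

(6, 7)

Manhattan distance separates: Σwᵢ(|x−xᵢ|+|y−yᵢ|) = Σwᵢ|x−xᵢ| + Σwᵢ|y−yᵢ|, so x and y are optimised independently as 1-D weighted medians.
Total weight W = 580; half = 290.
x-coordinate, sorted with cumulative weight:
  x=0 (A, w=175) cum 175
  x=2 (B, w=35) cum 210
  x=6 (D, w=250) cum 460  ← median
  x=9 (C, w=120) cum 580
⇒ x* = 6
y-coordinate, sorted with cumulative weight:
  y=7 (D, w=250) cum 250
  y=7 (A, w=175) cum 425  ← median
  y=9 (C, w=120) cum 545
  y=10 (B, w=35) cum 580
⇒ y* = 7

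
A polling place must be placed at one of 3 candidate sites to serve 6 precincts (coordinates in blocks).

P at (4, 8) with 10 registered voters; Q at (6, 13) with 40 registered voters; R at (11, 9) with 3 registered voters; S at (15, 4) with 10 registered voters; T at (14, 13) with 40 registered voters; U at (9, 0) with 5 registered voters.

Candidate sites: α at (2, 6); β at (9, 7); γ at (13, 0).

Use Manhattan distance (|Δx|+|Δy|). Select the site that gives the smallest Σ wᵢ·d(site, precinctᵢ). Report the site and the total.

β, total 997 blocks

Total weighted distance at each candidate:
  α (2, 6): total = 1491
  β (9, 7): total = 997
  γ (13, 0): total = 1643
Minimum is at β with total 997 blocks.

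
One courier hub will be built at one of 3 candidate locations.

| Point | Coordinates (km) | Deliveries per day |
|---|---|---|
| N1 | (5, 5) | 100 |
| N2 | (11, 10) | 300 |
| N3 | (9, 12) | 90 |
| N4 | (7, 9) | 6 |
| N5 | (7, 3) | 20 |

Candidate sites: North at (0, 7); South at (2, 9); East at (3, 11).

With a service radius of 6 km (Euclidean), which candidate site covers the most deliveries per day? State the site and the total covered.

Coverage radius r = 6 km; a point is covered iff (Δx)²+(Δy)² ≤ 6² = 36.
  North (0, 7): covers {N1} → 100
  South (2, 9): covers {N1, N4} → 106
  East (3, 11): covers {N4} → 6
Maximum coverage at South: 106 deliveries per day.

South, covering 106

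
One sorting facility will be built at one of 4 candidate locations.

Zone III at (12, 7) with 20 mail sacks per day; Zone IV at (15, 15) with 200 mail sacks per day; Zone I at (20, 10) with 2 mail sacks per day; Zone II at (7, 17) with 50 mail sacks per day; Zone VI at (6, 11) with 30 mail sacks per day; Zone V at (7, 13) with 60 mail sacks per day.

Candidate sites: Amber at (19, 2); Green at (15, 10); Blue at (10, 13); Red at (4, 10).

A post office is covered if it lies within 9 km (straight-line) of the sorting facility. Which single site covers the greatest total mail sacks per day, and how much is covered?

Coverage radius r = 9 km; a point is covered iff (Δx)²+(Δy)² ≤ 9² = 81.
  Amber (19, 2): covers {Zone III, Zone I} → 22
  Green (15, 10): covers {Zone III, Zone IV, Zone I, Zone V} → 282
  Blue (10, 13): covers {Zone III, Zone IV, Zone II, Zone VI, Zone V} → 360
  Red (4, 10): covers {Zone III, Zone II, Zone VI, Zone V} → 160
Maximum coverage at Blue: 360 mail sacks per day.

Blue, covering 360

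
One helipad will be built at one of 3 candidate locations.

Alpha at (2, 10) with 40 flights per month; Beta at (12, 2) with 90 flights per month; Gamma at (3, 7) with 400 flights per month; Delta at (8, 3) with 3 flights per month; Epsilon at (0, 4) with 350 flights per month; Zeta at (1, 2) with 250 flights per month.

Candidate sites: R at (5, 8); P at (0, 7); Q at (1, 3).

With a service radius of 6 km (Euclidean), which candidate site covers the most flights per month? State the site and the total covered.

P, covering 1040

Coverage radius r = 6 km; a point is covered iff (Δx)²+(Δy)² ≤ 6² = 36.
  R (5, 8): covers {Alpha, Gamma, Delta} → 443
  P (0, 7): covers {Alpha, Gamma, Epsilon, Zeta} → 1040
  Q (1, 3): covers {Gamma, Epsilon, Zeta} → 1000
Maximum coverage at P: 1040 flights per month.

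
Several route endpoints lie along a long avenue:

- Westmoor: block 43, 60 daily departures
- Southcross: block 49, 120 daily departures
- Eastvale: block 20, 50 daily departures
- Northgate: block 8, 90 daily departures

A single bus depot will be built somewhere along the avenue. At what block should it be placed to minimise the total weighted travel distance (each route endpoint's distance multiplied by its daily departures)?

For a sum of weighted absolute distances on a line, the optimum is the weighted median (not the mean). Total weight W = 320; half-weight = 160.
Sort by position and accumulate weight:
  block 8 (Northgate, w=90) → cum 90
  block 20 (Eastvale, w=50) → cum 140
  block 43 (Westmoor, w=60) → cum 200  ≥ 160 → median here
  block 49 (Southcross, w=120) → cum 320
Optimal location: block 43.

x = 43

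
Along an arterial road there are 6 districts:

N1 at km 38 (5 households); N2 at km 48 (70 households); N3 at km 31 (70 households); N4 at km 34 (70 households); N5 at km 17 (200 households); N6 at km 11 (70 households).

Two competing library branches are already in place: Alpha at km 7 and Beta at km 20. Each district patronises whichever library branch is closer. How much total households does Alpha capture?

70

The indifferent point is the midpoint (7+20)/2 = 13.5; districts left of it (closer to Alpha at 7) go to Alpha, those right go to Beta.
  N6 at 11 (w=70) → Alpha
  N5 at 17 (w=200) → Beta
  N3 at 31 (w=70) → Beta
  N4 at 34 (w=70) → Beta
  N1 at 38 (w=5) → Beta
  N2 at 48 (w=70) → Beta
Alpha captures 70; Beta captures 415.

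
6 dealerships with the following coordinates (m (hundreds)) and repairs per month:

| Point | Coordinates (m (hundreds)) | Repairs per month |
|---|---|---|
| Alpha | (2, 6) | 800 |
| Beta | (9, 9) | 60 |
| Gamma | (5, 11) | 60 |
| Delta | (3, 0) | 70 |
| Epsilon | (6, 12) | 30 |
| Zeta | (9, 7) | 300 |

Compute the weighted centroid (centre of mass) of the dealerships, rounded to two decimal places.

(4.19, 6.41)

The minimiser of Σwᵢ‖p−pᵢ‖² is the weighted centroid p* = (Σwᵢpᵢ)/(Σwᵢ).
Σwᵢ = 1320.
Σwᵢxᵢ = 800·2 + 60·9 + 60·5 + 70·3 + 30·6 + 300·9 = 5530.
Σwᵢyᵢ = 800·6 + 60·9 + 60·11 + 70·0 + 30·12 + 300·7 = 8460.
x* = 5530/1320 = 4.19, y* = 8460/1320 = 6.41.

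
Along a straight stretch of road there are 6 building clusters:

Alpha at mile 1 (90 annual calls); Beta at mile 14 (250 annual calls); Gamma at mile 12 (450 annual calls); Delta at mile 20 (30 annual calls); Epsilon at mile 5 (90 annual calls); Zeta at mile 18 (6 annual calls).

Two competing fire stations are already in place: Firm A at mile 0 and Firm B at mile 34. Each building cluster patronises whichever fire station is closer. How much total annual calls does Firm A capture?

The indifferent point is the midpoint (0+34)/2 = 17; building clusters left of it (closer to Firm A at 0) go to Firm A, those right go to Firm B.
  Alpha at 1 (w=90) → Firm A
  Epsilon at 5 (w=90) → Firm A
  Gamma at 12 (w=450) → Firm A
  Beta at 14 (w=250) → Firm A
  Zeta at 18 (w=6) → Firm B
  Delta at 20 (w=30) → Firm B
Firm A captures 880; Firm B captures 36.

880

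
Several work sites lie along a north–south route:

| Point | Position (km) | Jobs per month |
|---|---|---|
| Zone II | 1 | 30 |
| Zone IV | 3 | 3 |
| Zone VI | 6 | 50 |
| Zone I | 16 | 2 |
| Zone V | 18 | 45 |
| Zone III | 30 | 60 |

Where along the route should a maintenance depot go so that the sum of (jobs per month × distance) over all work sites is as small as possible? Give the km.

x = 18

For a sum of weighted absolute distances on a line, the optimum is the weighted median (not the mean). Total weight W = 190; half-weight = 95.
Sort by position and accumulate weight:
  km 1 (Zone II, w=30) → cum 30
  km 3 (Zone IV, w=3) → cum 33
  km 6 (Zone VI, w=50) → cum 83
  km 16 (Zone I, w=2) → cum 85
  km 18 (Zone V, w=45) → cum 130  ≥ 95 → median here
  km 30 (Zone III, w=60) → cum 190
Optimal location: km 18.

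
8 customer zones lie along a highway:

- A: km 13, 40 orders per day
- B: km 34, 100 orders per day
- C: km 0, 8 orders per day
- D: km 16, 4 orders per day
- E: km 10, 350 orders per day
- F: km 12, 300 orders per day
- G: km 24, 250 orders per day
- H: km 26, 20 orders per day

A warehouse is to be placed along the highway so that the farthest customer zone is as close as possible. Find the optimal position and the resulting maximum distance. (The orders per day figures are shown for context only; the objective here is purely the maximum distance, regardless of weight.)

The 1-center on a line is the midpoint of the two extreme points: leftmost at 0, rightmost at 34.
Optimal location = (0 + 34)/2 = 17; maximum distance = (34 − 0)/2 = 17.

location 17, max distance 17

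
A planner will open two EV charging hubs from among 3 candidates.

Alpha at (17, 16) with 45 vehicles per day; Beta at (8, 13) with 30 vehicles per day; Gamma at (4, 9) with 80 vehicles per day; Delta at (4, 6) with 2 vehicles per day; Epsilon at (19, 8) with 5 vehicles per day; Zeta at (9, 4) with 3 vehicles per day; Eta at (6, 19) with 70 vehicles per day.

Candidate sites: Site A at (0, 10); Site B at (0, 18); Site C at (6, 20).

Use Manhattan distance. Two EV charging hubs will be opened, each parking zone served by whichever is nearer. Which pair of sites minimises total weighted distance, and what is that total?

Evaluate every pair (each demand assigned to the nearer of the two):
  {Site A, Site C}: total = 1581
  {Site A, Site B}: total = 2241
  {Site B, Site C}: total = 2269
Best pair: {Site A, Site C} with total 1581.

{Site A, Site C}, total 1581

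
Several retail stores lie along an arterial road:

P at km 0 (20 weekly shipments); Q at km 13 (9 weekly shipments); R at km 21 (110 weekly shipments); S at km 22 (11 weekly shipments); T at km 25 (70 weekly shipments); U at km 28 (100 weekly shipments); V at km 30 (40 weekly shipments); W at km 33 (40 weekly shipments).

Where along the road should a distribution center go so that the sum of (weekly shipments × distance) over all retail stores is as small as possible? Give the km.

For a sum of weighted absolute distances on a line, the optimum is the weighted median (not the mean). Total weight W = 400; half-weight = 200.
Sort by position and accumulate weight:
  km 0 (P, w=20) → cum 20
  km 13 (Q, w=9) → cum 29
  km 21 (R, w=110) → cum 139
  km 22 (S, w=11) → cum 150
  km 25 (T, w=70) → cum 220  ≥ 200 → median here
  km 28 (U, w=100) → cum 320
  km 30 (V, w=40) → cum 360
  km 33 (W, w=40) → cum 400
Optimal location: km 25.

x = 25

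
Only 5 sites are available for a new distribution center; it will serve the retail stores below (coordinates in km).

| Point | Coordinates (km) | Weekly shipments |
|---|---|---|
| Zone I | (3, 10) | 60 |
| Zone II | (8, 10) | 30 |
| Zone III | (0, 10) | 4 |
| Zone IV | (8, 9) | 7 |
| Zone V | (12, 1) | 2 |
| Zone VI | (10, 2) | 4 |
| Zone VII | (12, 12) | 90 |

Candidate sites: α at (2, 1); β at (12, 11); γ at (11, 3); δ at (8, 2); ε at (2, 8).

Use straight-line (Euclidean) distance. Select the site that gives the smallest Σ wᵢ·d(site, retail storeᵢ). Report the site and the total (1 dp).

β, total 893.4 km

Total weighted distance at each candidate:
  α (2, 1): total = 2364.9
  β (12, 11): total = 893.4
  γ (11, 3): total = 1790.5
  δ (8, 2): total = 1885.9
  ε (2, 8): total = 1411.5
Minimum is at β with total 893.4 km.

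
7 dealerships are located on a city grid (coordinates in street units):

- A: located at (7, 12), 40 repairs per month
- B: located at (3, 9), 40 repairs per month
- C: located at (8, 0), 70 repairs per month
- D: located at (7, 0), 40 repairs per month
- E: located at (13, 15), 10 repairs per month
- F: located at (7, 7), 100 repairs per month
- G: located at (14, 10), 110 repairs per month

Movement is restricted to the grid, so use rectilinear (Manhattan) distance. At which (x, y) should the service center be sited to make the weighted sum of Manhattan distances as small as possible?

Manhattan distance separates: Σwᵢ(|x−xᵢ|+|y−yᵢ|) = Σwᵢ|x−xᵢ| + Σwᵢ|y−yᵢ|, so x and y are optimised independently as 1-D weighted medians.
Total weight W = 410; half = 205.
x-coordinate, sorted with cumulative weight:
  x=3 (B, w=40) cum 40
  x=7 (A, w=40) cum 80
  x=7 (D, w=40) cum 120
  x=7 (F, w=100) cum 220  ← median
  x=8 (C, w=70) cum 290
  x=13 (E, w=10) cum 300
  x=14 (G, w=110) cum 410
⇒ x* = 7
y-coordinate, sorted with cumulative weight:
  y=0 (C, w=70) cum 70
  y=0 (D, w=40) cum 110
  y=7 (F, w=100) cum 210  ← median
  y=9 (B, w=40) cum 250
  y=10 (G, w=110) cum 360
  y=12 (A, w=40) cum 400
  y=15 (E, w=10) cum 410
⇒ y* = 7

(7, 7)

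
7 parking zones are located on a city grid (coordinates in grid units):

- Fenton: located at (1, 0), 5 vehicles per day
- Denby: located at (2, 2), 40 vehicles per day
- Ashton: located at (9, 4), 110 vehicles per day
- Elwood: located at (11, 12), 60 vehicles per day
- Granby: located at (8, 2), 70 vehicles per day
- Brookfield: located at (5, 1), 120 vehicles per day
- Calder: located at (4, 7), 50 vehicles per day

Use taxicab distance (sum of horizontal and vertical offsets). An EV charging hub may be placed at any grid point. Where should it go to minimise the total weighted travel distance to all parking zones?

Manhattan distance separates: Σwᵢ(|x−xᵢ|+|y−yᵢ|) = Σwᵢ|x−xᵢ| + Σwᵢ|y−yᵢ|, so x and y are optimised independently as 1-D weighted medians.
Total weight W = 455; half = 227.5.
x-coordinate, sorted with cumulative weight:
  x=1 (Fenton, w=5) cum 5
  x=2 (Denby, w=40) cum 45
  x=4 (Calder, w=50) cum 95
  x=5 (Brookfield, w=120) cum 215
  x=8 (Granby, w=70) cum 285  ← median
  x=9 (Ashton, w=110) cum 395
  x=11 (Elwood, w=60) cum 455
⇒ x* = 8
y-coordinate, sorted with cumulative weight:
  y=0 (Fenton, w=5) cum 5
  y=1 (Brookfield, w=120) cum 125
  y=2 (Denby, w=40) cum 165
  y=2 (Granby, w=70) cum 235  ← median
  y=4 (Ashton, w=110) cum 345
  y=7 (Calder, w=50) cum 395
  y=12 (Elwood, w=60) cum 455
⇒ y* = 2

(8, 2)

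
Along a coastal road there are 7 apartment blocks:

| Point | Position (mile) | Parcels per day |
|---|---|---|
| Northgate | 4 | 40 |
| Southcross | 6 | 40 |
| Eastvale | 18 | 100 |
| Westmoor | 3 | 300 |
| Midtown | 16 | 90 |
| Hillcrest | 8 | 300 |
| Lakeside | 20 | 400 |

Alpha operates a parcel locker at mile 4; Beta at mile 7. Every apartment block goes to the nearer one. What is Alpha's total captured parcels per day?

340

The indifferent point is the midpoint (4+7)/2 = 5.5; apartment blocks left of it (closer to Alpha at 4) go to Alpha, those right go to Beta.
  Westmoor at 3 (w=300) → Alpha
  Northgate at 4 (w=40) → Alpha
  Southcross at 6 (w=40) → Beta
  Hillcrest at 8 (w=300) → Beta
  Midtown at 16 (w=90) → Beta
  Eastvale at 18 (w=100) → Beta
  Lakeside at 20 (w=400) → Beta
Alpha captures 340; Beta captures 930.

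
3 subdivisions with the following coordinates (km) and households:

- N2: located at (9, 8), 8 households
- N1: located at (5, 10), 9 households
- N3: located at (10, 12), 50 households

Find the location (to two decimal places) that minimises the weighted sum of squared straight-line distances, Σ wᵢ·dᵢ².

(9.21, 11.25)

The minimiser of Σwᵢ‖p−pᵢ‖² is the weighted centroid p* = (Σwᵢpᵢ)/(Σwᵢ).
Σwᵢ = 67.
Σwᵢxᵢ = 8·9 + 9·5 + 50·10 = 617.
Σwᵢyᵢ = 8·8 + 9·10 + 50·12 = 754.
x* = 617/67 = 9.21, y* = 754/67 = 11.25.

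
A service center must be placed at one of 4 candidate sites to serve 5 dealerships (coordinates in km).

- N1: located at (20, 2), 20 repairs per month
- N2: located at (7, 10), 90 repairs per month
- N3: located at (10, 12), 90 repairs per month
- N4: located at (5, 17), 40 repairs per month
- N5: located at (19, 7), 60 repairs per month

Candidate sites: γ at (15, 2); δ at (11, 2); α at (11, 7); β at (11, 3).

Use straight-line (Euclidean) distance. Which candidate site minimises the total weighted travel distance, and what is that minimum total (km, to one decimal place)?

Total weighted distance at each candidate:
  γ (15, 2): total = 3229.8
  δ (11, 2): total = 3101.7
  α (11, 7): total = 2061.3
  β (11, 3): total = 2867.6
Minimum is at α with total 2061.3 km.

α, total 2061.3 km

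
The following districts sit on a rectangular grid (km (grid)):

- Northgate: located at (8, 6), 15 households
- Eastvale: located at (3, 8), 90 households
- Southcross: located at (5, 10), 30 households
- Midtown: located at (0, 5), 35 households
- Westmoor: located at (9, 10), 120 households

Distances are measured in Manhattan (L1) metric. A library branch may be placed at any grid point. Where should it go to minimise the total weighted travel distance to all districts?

Manhattan distance separates: Σwᵢ(|x−xᵢ|+|y−yᵢ|) = Σwᵢ|x−xᵢ| + Σwᵢ|y−yᵢ|, so x and y are optimised independently as 1-D weighted medians.
Total weight W = 290; half = 145.
x-coordinate, sorted with cumulative weight:
  x=0 (Midtown, w=35) cum 35
  x=3 (Eastvale, w=90) cum 125
  x=5 (Southcross, w=30) cum 155  ← median
  x=8 (Northgate, w=15) cum 170
  x=9 (Westmoor, w=120) cum 290
⇒ x* = 5
y-coordinate, sorted with cumulative weight:
  y=5 (Midtown, w=35) cum 35
  y=6 (Northgate, w=15) cum 50
  y=8 (Eastvale, w=90) cum 140
  y=10 (Southcross, w=30) cum 170  ← median
  y=10 (Westmoor, w=120) cum 290
⇒ y* = 10

(5, 10)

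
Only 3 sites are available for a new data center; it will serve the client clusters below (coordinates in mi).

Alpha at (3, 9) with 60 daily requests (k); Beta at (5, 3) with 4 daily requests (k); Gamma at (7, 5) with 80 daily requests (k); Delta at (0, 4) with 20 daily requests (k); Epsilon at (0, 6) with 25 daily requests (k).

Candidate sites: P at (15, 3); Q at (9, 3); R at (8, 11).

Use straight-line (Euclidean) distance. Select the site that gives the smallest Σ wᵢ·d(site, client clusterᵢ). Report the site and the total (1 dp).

Total weighted distance at each candidate:
  P (15, 3): total = 2187.8
  Q (9, 3): total = 1169.7
  R (8, 11): total = 1292.4
Minimum is at Q with total 1169.7 mi.

Q, total 1169.7 mi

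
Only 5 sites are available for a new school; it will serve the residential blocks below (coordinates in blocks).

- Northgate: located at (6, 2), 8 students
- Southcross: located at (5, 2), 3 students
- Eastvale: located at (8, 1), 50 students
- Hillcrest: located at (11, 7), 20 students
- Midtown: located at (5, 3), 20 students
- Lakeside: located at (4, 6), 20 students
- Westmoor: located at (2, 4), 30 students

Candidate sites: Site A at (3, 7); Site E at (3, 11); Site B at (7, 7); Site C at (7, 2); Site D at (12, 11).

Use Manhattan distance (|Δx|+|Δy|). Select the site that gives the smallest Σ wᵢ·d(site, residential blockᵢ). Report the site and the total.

Total weighted distance at each candidate:
  Site A (3, 7): total = 1075
  Site E (3, 11): total = 1679
  Site B (7, 7): total = 939
  Site C (7, 2): total = 704
  Site D (12, 11): total = 2038
Minimum is at Site C with total 704 blocks.

Site C, total 704 blocks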